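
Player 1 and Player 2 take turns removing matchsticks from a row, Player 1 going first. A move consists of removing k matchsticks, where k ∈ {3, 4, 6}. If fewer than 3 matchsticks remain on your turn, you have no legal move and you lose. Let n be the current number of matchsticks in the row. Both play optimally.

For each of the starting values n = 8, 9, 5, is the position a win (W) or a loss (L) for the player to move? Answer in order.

8: W, 9: L, 5: W

Work bottom-up. With no move the player to move loses. Otherwise the position is W if at least one move leads to an L position for the opponent, and L if every move leads to a W.
n=0: no move → L
n=1: no move → L
n=2: no move → L
n=3: can move to 0, which is L ⇒ W
n=4: can move to 1, which is L ⇒ W
n=5: can move to 2, which is L ⇒ W
n=6: can move to 2, which is L ⇒ W
n=7: can move to 1, which is L ⇒ W
n=8: can move to 2, which is L ⇒ W
n=9: moves to 6(W), 5(W), 3(W); every one is W ⇒ L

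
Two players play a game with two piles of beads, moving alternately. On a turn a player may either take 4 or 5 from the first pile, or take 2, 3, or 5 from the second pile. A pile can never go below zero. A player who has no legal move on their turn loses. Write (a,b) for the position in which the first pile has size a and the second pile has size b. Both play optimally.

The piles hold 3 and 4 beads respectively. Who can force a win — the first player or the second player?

Classify positions by backward induction: terminal positions (no move available) are L. From any other position, the mover wins iff some move reaches an L.
No move ever increases a pile, so every position that can arise here has a ≤ 3 and b ≤ 4; it is enough to label the cells with 0 ≤ a ≤ 3 and 0 ≤ b ≤ 4.
Every move lowers a or b (never raises either), so fill the grid row by row in increasing a, and left to right within a row: each cell's successors are then already labelled.
      b=0  b=1  b=2  b=3  b=4
a=0:    L    L    W    W    W
a=1:    L    L    W    W    W
a=2:    L    L    W    W    W
a=3:    L    L    W    W    W
Cells with no legal move (terminal, hence L): (0,0), (0,1), (1,0), (1,1), (2,0), (2,1), (3,0), (3,1).
Every other cell has at least one move into one of the L cells above, so it is W.
The starting position (3,4) is W: the player to move should move to (3,1), handing over an L position.

The first player wins.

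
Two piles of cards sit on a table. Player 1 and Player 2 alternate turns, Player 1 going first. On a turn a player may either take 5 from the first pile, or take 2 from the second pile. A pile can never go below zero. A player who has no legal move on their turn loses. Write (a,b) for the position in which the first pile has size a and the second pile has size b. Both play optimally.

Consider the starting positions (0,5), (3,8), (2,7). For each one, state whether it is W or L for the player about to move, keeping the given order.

Build the W/L table. Terminal = L. A non-terminal position is W if it has a move to some L; otherwise it is L.
No move ever increases a pile, so every position that can arise here has a ≤ 3 and b ≤ 8; it is enough to label the cells with 0 ≤ a ≤ 3 and 0 ≤ b ≤ 8.
Every move lowers a or b (never raises either), so fill the grid row by row in increasing a, and left to right within a row: each cell's successors are then already labelled.
      b=0  b=1  b=2  b=3  b=4  b=5  b=6  b=7  b=8
a=0:    L    L    W    W    L    L    W    W    L
a=1:    L    L    W    W    L    L    W    W    L
a=2:    L    L    W    W    L    L    W    W    L
a=3:    L    L    W    W    L    L    W    W    L
Cells with no legal move (terminal, hence L): (0,0), (0,1), (1,0), (1,1), (2,0), (2,1), (3,0), (3,1).
The remaining L cells, each justified by listing all of its moves:
(0,4): the only move is to (0,2)(W), a W ⇒ L
(0,5): the only move is to (0,3)(W), a W ⇒ L
(0,8): the only move is to (0,6)(W), a W ⇒ L
(1,4): the only move is to (1,2)(W), a W ⇒ L
(1,5): the only move is to (1,3)(W), a W ⇒ L
(1,8): the only move is to (1,6)(W), a W ⇒ L
(2,4): the only move is to (2,2)(W), a W ⇒ L
(2,5): the only move is to (2,3)(W), a W ⇒ L
(2,8): the only move is to (2,6)(W), a W ⇒ L
(3,4): the only move is to (3,2)(W), a W ⇒ L
(3,5): the only move is to (3,3)(W), a W ⇒ L
(3,8): the only move is to (3,6)(W), a W ⇒ L
Every other cell has at least one move into one of the L cells above, so it is W.
(0,5): one of the L cells justified above, so L
(3,8): one of the L cells justified above, so L
(2,7): the move to (2,5) reaches an L cell, so W

(0,5): L, (3,8): L, (2,7): W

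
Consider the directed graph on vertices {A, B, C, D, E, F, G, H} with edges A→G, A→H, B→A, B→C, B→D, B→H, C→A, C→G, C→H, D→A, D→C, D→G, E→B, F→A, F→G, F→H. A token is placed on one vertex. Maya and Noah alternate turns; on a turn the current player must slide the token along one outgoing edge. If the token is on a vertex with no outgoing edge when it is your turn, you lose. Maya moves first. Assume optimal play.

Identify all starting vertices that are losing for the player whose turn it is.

Work bottom-up. With no move the player to move loses. Otherwise the position is W if at least one move leads to an L position for the opponent, and L if every move leads to a W.
Every edge goes from a vertex to one that appears earlier in the order G, H, A, C, F, D, B, E, so processing vertices in that order labels each vertex after all of its successors.
G: no outgoing edge → L
H: no outgoing edge → L
A: reaches L-position H → W
C: reaches L-position H → W
F: reaches L-position H → W
D: reaches L-position G → W
B: reaches L-position H → W
E: only reaches B(W), which is W → L
Reading off the rows marked L gives the requested list; there are 3 such vertices.

E, G, H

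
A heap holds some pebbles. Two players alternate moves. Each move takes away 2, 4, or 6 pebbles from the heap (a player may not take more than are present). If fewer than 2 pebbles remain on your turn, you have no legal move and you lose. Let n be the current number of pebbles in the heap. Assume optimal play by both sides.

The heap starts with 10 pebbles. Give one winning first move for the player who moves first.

Label each position W (a win for the player to move) or L (a loss). A position with no legal move is L; any other position is W exactly when some move reaches an L, and L when every move reaches a W.
n=0: no move → L
n=1: no move → L
n=2: →0(L), so W
n=3: →1(L), so W
n=4: →0(L), so W
n=5: →1(L), so W
n=6: →0(L), so W
n=7: →1(L), so W
n=8: →6(W), 4(W), 2(W) — all W, so L
n=9: →7(W), 5(W), 3(W) — all W, so L
n=10: →8(L), so W
From 10, the L positions reachable in one move are: 8.

Remove 2, leaving 8.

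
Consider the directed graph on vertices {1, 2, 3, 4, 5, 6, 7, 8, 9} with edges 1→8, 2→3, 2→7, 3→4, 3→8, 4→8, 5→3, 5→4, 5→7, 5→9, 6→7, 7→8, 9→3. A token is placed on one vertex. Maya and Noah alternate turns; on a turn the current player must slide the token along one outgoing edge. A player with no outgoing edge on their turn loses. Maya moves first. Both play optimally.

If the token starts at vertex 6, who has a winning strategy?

Noah wins.

Use the standard recursion: the mover loses at a terminal position; elsewhere, the mover wins exactly when some move hands the opponent an L position.
Every edge goes from a vertex to one that appears earlier in the order 8, 4, 3, 7, 1, 2, 9, 5, 6, so processing vertices in that order labels each vertex after all of its successors.
8: no outgoing edge → L
4: →8(L), so W
3: →8(L), so W
7: →8(L), so W
1: →8(L), so W
2: →7(W), 3(W) — all W, so L
9: →3(W) only, which is W, so L
5: →9(L), so W
6: →7(W) only, which is W, so L
Every move from 6 reaches a W position, so the mover loses.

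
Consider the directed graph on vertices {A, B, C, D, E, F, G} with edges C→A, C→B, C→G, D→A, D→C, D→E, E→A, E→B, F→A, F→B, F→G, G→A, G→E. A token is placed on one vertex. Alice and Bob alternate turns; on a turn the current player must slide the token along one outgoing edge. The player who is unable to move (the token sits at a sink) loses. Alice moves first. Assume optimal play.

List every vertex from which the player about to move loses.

Classify positions by backward induction: terminal positions (no move available) are L. From any other position, the mover wins iff some move reaches an L.
Every edge goes from a vertex to one that appears earlier in the order B, A, E, G, C, F, D, so processing vertices in that order labels each vertex after all of its successors.
B: no outgoing edge → L
A: no outgoing edge → L
E: reaches L-position A → W
G: reaches L-position A → W
C: reaches L-position A → W
F: reaches L-position A → W
D: reaches L-position A → W
Reading off the rows marked L gives the requested list; there are 2 such vertices.

A, B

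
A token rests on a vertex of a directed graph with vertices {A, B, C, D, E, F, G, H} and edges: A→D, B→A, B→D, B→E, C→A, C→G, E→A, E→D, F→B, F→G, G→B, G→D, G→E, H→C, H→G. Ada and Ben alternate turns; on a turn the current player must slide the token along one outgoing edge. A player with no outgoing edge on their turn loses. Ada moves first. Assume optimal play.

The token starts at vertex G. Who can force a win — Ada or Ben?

Ada wins.

Work bottom-up. With no move the player to move loses. Otherwise the position is W if at least one move leads to an L position for the opponent, and L if every move leads to a W.
Every edge goes from a vertex to one that appears earlier in the order D, A, E, B, G, F, C, H, so processing vertices in that order labels each vertex after all of its successors.
D: no outgoing edge → L
A: W (go to D, an L position)
E: W (go to D, an L position)
B: W (go to D, an L position)
G: W (go to D, an L position)
F: L (options G(W), B(W) are all W)
C: L (options G(W), A(W) are all W)
H: W (go to C, an L position)
The starting position G is W: Ada should move to D, handing over an L position.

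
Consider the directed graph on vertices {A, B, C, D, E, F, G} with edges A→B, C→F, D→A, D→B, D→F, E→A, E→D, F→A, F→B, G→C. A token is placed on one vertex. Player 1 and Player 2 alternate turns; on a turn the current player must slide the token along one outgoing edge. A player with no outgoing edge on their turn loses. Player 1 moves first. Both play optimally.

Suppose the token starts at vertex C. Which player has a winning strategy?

Player 2 wins.

Label each position W (a win for the player to move) or L (a loss). A position with no legal move is L; any other position is W exactly when some move reaches an L, and L when every move reaches a W.
Every edge goes from a vertex to one that appears earlier in the order B, A, F, D, C, G, E, so processing vertices in that order labels each vertex after all of its successors.
B: no outgoing edge → L
A: reaches L-position B → W
F: reaches L-position B → W
D: reaches L-position B → W
C: only reaches F(W), which is W → L
G: reaches L-position C → W
E: only reaches D(W), A(W), all W → L
Every move from C reaches a W position, so the mover loses.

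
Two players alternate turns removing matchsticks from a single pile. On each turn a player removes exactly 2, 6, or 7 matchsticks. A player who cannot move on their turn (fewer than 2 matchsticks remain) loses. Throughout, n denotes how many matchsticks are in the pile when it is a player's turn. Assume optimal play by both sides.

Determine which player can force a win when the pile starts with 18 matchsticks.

Build the W/L table. Terminal = L. A non-terminal position is W if it has a move to some L; otherwise it is L.
n=0: no move → L
n=1: no move → L
n=2: →0(L), so W
n=3: →1(L), so W
n=4: →2(W) only, which is W, so L
n=5: →3(W) only, which is W, so L
n=6: →4(L), so W
n=7: →5(L), so W
n=8: →1(L), so W
n=9: →7(W), 3(W), 2(W) — all W, so L
n=10: →4(L), so W
n=11: →9(L), so W
n=12: →5(L), so W
n=13: →11(W), 7(W), 6(W) — all W, so L
n=14: →12(W), 8(W), 7(W) — all W, so L
n=15: →13(L), so W
n=16: →14(L), so W
n=17: →15(W), 11(W), 10(W) — all W, so L
n=18: →16(W), 12(W), 11(W) — all W, so L
Every move from 18 reaches a W position, so the mover loses.

The second player wins.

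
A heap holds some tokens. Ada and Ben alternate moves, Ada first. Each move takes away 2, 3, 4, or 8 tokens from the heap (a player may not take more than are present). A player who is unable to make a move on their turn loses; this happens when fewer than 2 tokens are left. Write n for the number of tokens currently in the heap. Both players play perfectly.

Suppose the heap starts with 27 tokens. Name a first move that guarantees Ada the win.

Use the standard recursion: the mover loses at a terminal position; elsewhere, the mover wins exactly when some move hands the opponent an L position.
n=0: no move → L
n=1: no move → L
n=2: reaches L-position 0 → W
n=3: reaches L-position 1 → W
n=4: reaches L-position 1 → W
n=5: reaches L-position 1 → W
n=6: only reaches 4(W), 3(W), 2(W), all W → L
n=7: only reaches 5(W), 4(W), 3(W), all W → L
n=8: reaches L-position 6 → W
n=9: reaches L-position 7 → W
n=10: reaches L-position 7 → W
n=11: reaches L-position 7 → W
n=12: only reaches 10(W), 9(W), 8(W), 4(W), all W → L
n=13: only reaches 11(W), 10(W), 9(W), 5(W), all W → L
n=14: reaches L-position 12 → W
n=15: reaches L-position 13 → W
n=16: reaches L-position 13 → W
n=17: reaches L-position 13 → W
n=18: only reaches 16(W), 15(W), 14(W), 10(W), all W → L
n=19: only reaches 17(W), 16(W), 15(W), 11(W), all W → L
n=20: reaches L-position 18 → W
n=21: reaches L-position 19 → W
n=22: reaches L-position 19 → W
n=23: reaches L-position 19 → W
n=24: only reaches 22(W), 21(W), 20(W), 16(W), all W → L
n=25: only reaches 23(W), 22(W), 21(W), 17(W), all W → L
n=26: reaches L-position 24 → W
n=27: reaches L-position 25 → W
From 27, the L positions reachable in one move are: 25, 24, 19. Any move reaching one of these is winning.

Remove 2, leaving 25.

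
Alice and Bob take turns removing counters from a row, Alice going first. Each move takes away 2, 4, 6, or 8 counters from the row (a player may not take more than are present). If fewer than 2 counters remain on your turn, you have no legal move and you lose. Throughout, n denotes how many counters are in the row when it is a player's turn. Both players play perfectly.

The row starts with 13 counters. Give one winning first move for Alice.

Positions with no move are L. A position that does have a move is losing for the player to move precisely when every available move leads to a winning position for the opponent. Fill in the labels:
n=0: no move → L
n=1: no move → L
n=2: W (go to 0, an L position)
n=3: W (go to 1, an L position)
n=4: W (go to 0, an L position)
n=5: W (go to 1, an L position)
n=6: W (go to 0, an L position)
n=7: W (go to 1, an L position)
n=8: W (go to 0, an L position)
n=9: W (go to 1, an L position)
n=10: L (options 8(W), 6(W), 4(W), 2(W) are all W)
n=11: L (options 9(W), 7(W), 5(W), 3(W) are all W)
n=12: W (go to 10, an L position)
n=13: W (go to 11, an L position)
From 13, the L positions reachable in one move are: 11.

Remove 2, leaving 11.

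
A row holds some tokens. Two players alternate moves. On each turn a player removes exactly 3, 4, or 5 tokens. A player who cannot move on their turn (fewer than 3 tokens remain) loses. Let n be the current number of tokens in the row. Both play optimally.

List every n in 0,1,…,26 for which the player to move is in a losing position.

0, 1, 2, 8, 9, 10, 16, 17, 18, 24, 25, 26

Use the standard recursion: the mover loses at a terminal position; elsewhere, the mover wins exactly when some move hands the opponent an L position.
n=0: no move → L
n=1: no move → L
n=2: no move → L
n=3: →0(L), so W
n=4: →1(L), so W
n=5: →2(L), so W
n=6: →2(L), so W
n=7: →2(L), so W
n=8: →5(W), 4(W), 3(W) — all W, so L
n=9: →6(W), 5(W), 4(W) — all W, so L
n=10: →7(W), 6(W), 5(W) — all W, so L
n=11: →8(L), so W
n=12: →9(L), so W
n=13: →10(L), so W
n=14: →10(L), so W
n=15: →10(L), so W
n=16: →13(W), 12(W), 11(W) — all W, so L
n=17: →14(W), 13(W), 12(W) — all W, so L
n=18: →15(W), 14(W), 13(W) — all W, so L
n=19: →16(L), so W
n=20: →17(L), so W
n=21: →18(L), so W
n=22: →18(L), so W
n=23: →18(L), so W
n=24: →21(W), 20(W), 19(W) — all W, so L
n=25: →22(W), 21(W), 20(W) — all W, so L
n=26: →23(W), 22(W), 21(W) — all W, so L
The losing starting values of n are exactly the entries labelled L in this table (12 of them).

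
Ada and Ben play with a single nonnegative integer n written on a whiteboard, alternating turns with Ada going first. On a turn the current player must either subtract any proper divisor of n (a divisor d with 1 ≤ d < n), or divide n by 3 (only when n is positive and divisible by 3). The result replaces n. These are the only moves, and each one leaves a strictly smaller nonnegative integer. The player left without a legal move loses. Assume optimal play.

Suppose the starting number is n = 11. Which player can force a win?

Ben wins.

Use the standard recursion: the mover loses at a terminal position; elsewhere, the mover wins exactly when some move hands the opponent an L position.
n=0: no move → L
n=1: no move → L
n=2: →1(L), so W
n=3: →1(L), so W
n=4: →2(W), 3(W) — all W, so L
n=5: →4(L), so W
n=6: →4(L), so W
n=7: →6(W) only, which is W, so L
n=8: →4(L), so W
n=9: →3(W), 6(W), 8(W) — all W, so L
n=10: →9(L), so W
n=11: →10(W) only, which is W, so L
The starting position 11 is L: whatever Ada does, the opponent receives a W position.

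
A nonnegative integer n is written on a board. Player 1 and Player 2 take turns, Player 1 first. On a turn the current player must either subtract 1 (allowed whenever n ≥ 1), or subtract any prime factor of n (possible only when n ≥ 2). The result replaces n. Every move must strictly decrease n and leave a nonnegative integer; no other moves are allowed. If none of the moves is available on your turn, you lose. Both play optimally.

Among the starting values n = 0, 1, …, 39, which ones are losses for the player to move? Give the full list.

Compute win/loss labels from the base case upward. A position with no move is L. Any other position is W if it can reach an L in one move, else L.
n=0: no move → L
n=1: reaches L-position 0 → W
n=2: reaches L-position 0 → W
n=3: reaches L-position 0 → W
n=4: only reaches 2(W), 3(W), all W → L
n=5: reaches L-position 0 → W
n=6: reaches L-position 4 → W
n=7: reaches L-position 0 → W
n=8: only reaches 6(W), 7(W), all W → L
n=9: reaches L-position 8 → W
n=10: reaches L-position 8 → W
n=11: reaches L-position 0 → W
n=12: only reaches 9(W), 10(W), 11(W), all W → L
n=13: reaches L-position 0 → W
n=14: reaches L-position 12 → W
n=15: reaches L-position 12 → W
n=16: only reaches 14(W), 15(W), all W → L
n=17: reaches L-position 0 → W
n=18: reaches L-position 16 → W
n=19: reaches L-position 0 → W
n=20: only reaches 15(W), 18(W), 19(W), all W → L
n=21: reaches L-position 20 → W
n=22: reaches L-position 20 → W
n=23: reaches L-position 0 → W
n=24: only reaches 21(W), 22(W), 23(W), all W → L
n=25: reaches L-position 20 → W
n=26: reaches L-position 24 → W
n=27: reaches L-position 24 → W
n=28: only reaches 21(W), 26(W), 27(W), all W → L
n=29: reaches L-position 0 → W
n=30: reaches L-position 28 → W
n=31: reaches L-position 0 → W
n=32: only reaches 30(W), 31(W), all W → L
n=33: reaches L-position 32 → W
n=34: reaches L-position 32 → W
n=35: reaches L-position 28 → W
n=36: only reaches 33(W), 34(W), 35(W), all W → L
n=37: reaches L-position 0 → W
n=38: reaches L-position 36 → W
n=39: reaches L-position 36 → W
Reading off the rows marked L gives the requested list; there are 10 such values of n.

0, 4, 8, 12, 16, 20, 24, 28, 32, 36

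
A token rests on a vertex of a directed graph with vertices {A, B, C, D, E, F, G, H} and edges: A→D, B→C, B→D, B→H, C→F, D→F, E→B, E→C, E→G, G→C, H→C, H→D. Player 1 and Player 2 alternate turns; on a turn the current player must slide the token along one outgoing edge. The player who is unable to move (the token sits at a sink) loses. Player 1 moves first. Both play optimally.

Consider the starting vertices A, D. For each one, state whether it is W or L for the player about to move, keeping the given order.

Work bottom-up. With no move the player to move loses. Otherwise the position is W if at least one move leads to an L position for the opponent, and L if every move leads to a W.
Every edge goes from a vertex to one that appears earlier in the order F, C, D, H, B, A, G, E, so processing vertices in that order labels each vertex after all of its successors.
F: no outgoing edge → L
C: →F(L), so W
D: →F(L), so W
H: →D(W), C(W) — all W, so L
B: →H(L), so W
A: →D(W) only, which is W, so L
G: →C(W) only, which is W, so L
E: →G(L), so W

A: L, D: W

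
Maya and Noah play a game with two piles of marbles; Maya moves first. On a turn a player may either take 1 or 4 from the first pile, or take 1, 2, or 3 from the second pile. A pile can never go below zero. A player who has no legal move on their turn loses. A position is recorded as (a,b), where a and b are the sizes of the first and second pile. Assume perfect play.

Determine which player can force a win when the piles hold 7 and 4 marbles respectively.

Classify positions by backward induction: terminal positions (no move available) are L. From any other position, the mover wins iff some move reaches an L.
No move ever increases a pile, so every position that can arise here has a ≤ 7 and b ≤ 4; it is enough to label the cells with 0 ≤ a ≤ 7 and 0 ≤ b ≤ 4.
Every move lowers a or b (never raises either), so fill the grid row by row in increasing a, and left to right within a row: each cell's successors are then already labelled.
      b=0  b=1  b=2  b=3  b=4
a=0:    L    W    W    W    L
a=1:    W    L    W    W    W
a=2:    L    W    W    W    L
a=3:    W    L    W    W    W
a=4:    W    W    L    W    W
a=5:    L    W    W    W    L
a=6:    W    L    W    W    W
a=7:    L    W    W    W    L
Cells with no legal move (terminal, hence L): (0,0).
The remaining L cells, each justified by listing all of its moves:
(0,4): only reaches (0,3)(W), (0,2)(W), (0,1)(W), all W → L
(1,1): only reaches (0,1)(W), (1,0)(W), all W → L
(2,0): only reaches (1,0)(W), which is W → L
(2,4): only reaches (1,4)(W), (2,3)(W), (2,2)(W), (2,1)(W), all W → L
(3,1): only reaches (2,1)(W), (3,0)(W), all W → L
(4,2): only reaches (3,2)(W), (0,2)(W), (4,1)(W), (4,0)(W), all W → L
(5,0): only reaches (4,0)(W), (1,0)(W), all W → L
(5,4): only reaches (4,4)(W), (1,4)(W), (5,3)(W), (5,2)(W), (5,1)(W), all W → L
(6,1): only reaches (5,1)(W), (2,1)(W), (6,0)(W), all W → L
(7,0): only reaches (6,0)(W), (3,0)(W), all W → L
(7,4): only reaches (6,4)(W), (3,4)(W), (7,3)(W), (7,2)(W), (7,1)(W), all W → L
Every other cell has at least one move into one of the L cells above, so it is W.
Every move from (7,4) reaches a W position, so the mover loses.

Noah wins.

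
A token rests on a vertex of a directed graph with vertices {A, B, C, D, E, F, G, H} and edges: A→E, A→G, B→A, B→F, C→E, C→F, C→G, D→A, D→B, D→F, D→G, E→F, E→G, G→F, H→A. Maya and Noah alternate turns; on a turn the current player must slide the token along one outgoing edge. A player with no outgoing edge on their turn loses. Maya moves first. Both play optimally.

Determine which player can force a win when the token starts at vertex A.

Classify positions by backward induction: terminal positions (no move available) are L. From any other position, the mover wins iff some move reaches an L.
Every edge goes from a vertex to one that appears earlier in the order F, G, E, C, A, B, H, D, so processing vertices in that order labels each vertex after all of its successors.
F: no outgoing edge → L
G: W (go to F, an L position)
E: W (go to F, an L position)
C: W (go to F, an L position)
A: L (options E(W), G(W) are all W)
B: W (go to A, an L position)
H: W (go to A, an L position)
D: W (go to A, an L position)
Every move from A reaches a W position, so the mover loses.

Noah wins.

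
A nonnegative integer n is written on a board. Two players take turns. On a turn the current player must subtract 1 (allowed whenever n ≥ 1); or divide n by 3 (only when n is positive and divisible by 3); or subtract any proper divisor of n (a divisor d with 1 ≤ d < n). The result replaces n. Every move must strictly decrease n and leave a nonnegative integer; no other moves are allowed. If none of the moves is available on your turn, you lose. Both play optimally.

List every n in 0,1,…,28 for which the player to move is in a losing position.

Work bottom-up. With no move the player to move loses. Otherwise the position is W if at least one move leads to an L position for the opponent, and L if every move leads to a W.
n=0: no move → L
n=1: W (go to 0, an L position)
n=2: L (sole option 1(W) is W)
n=3: W (go to 2, an L position)
n=4: W (go to 2, an L position)
n=5: L (sole option 4(W) is W)
n=6: W (go to 2, an L position)
n=7: L (sole option 6(W) is W)
n=8: W (go to 7, an L position)
n=9: L (options 3(W), 6(W), 8(W) are all W)
n=10: W (go to 5, an L position)
n=11: L (sole option 10(W) is W)
n=12: W (go to 9, an L position)
n=13: L (sole option 12(W) is W)
n=14: W (go to 7, an L position)
n=15: W (go to 5, an L position)
n=16: L (options 8(W), 12(W), 14(W), 15(W) are all W)
n=17: W (go to 16, an L position)
n=18: W (go to 9, an L position)
n=19: L (sole option 18(W) is W)
n=20: W (go to 16, an L position)
n=21: W (go to 7, an L position)
n=22: W (go to 11, an L position)
n=23: L (sole option 22(W) is W)
n=24: W (go to 16, an L position)
n=25: L (options 20(W), 24(W) are all W)
n=26: W (go to 13, an L position)
n=27: W (go to 9, an L position)
n=28: L (options 14(W), 21(W), 24(W), 26(W), 27(W) are all W)
Reading off the rows marked L gives the requested list; there are 12 such values of n.

0, 2, 5, 7, 9, 11, 13, 16, 19, 23, 25, 28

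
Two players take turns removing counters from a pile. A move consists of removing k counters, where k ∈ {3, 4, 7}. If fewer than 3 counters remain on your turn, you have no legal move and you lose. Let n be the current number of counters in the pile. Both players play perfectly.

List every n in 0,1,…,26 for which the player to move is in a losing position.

Compute win/loss labels from the base case upward. A position with no move is L. Any other position is W if it can reach an L in one move, else L.
n=0: no move → L
n=1: no move → L
n=2: no move → L
n=3: W (go to 0, an L position)
n=4: W (go to 1, an L position)
n=5: W (go to 2, an L position)
n=6: W (go to 2, an L position)
n=7: W (go to 0, an L position)
n=8: W (go to 1, an L position)
n=9: W (go to 2, an L position)
n=10: L (options 7(W), 6(W), 3(W) are all W)
n=11: L (options 8(W), 7(W), 4(W) are all W)
n=12: L (options 9(W), 8(W), 5(W) are all W)
n=13: W (go to 10, an L position)
n=14: W (go to 11, an L position)
n=15: W (go to 12, an L position)
n=16: W (go to 12, an L position)
n=17: W (go to 10, an L position)
n=18: W (go to 11, an L position)
n=19: W (go to 12, an L position)
n=20: L (options 17(W), 16(W), 13(W) are all W)
n=21: L (options 18(W), 17(W), 14(W) are all W)
n=22: L (options 19(W), 18(W), 15(W) are all W)
n=23: W (go to 20, an L position)
n=24: W (go to 21, an L position)
n=25: W (go to 22, an L position)
n=26: W (go to 22, an L position)
Reading off the rows marked L gives the requested list; there are 9 such values of n.

0, 1, 2, 10, 11, 12, 20, 21, 22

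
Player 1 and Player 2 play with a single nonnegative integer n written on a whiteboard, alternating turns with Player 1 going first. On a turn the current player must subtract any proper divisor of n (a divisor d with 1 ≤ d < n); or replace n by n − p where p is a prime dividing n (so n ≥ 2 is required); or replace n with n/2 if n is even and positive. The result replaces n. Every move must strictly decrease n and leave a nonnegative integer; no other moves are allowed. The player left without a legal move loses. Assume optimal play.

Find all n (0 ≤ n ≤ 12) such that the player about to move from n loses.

Label each position W (a win for the player to move) or L (a loss). A position with no legal move is L; any other position is W exactly when some move reaches an L, and L when every move reaches a W.
n=0: no move → L
n=1: no move → L
n=2: can move to 0, which is L ⇒ W
n=3: can move to 0, which is L ⇒ W
n=4: moves to 2(W), 3(W); every one is W ⇒ L
n=5: can move to 0, which is L ⇒ W
n=6: can move to 4, which is L ⇒ W
n=7: can move to 0, which is L ⇒ W
n=8: can move to 4, which is L ⇒ W
n=9: moves to 6(W), 8(W); every one is W ⇒ L
n=10: can move to 9, which is L ⇒ W
n=11: can move to 0, which is L ⇒ W
n=12: can move to 9, which is L ⇒ W
Reading off the rows marked L gives the requested list; there are 4 such values of n.

0, 1, 4, 9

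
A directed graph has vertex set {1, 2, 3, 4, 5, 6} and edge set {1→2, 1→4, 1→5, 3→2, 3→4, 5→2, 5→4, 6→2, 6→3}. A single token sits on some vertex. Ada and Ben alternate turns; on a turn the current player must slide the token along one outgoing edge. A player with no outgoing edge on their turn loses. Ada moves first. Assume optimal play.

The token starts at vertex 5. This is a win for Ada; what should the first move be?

Move to 4.

Work bottom-up. With no move the player to move loses. Otherwise the position is W if at least one move leads to an L position for the opponent, and L if every move leads to a W.
Every edge goes from a vertex to one that appears earlier in the order 2, 4, 5, 1, 3, 6, so processing vertices in that order labels each vertex after all of its successors.
2: no outgoing edge → L
4: no outgoing edge → L
5: →4(L), so W
1: →4(L), so W
3: →4(L), so W
6: →2(L), so W
From 5, the L positions reachable in one move are: 4, 2. Any move reaching one of these is winning.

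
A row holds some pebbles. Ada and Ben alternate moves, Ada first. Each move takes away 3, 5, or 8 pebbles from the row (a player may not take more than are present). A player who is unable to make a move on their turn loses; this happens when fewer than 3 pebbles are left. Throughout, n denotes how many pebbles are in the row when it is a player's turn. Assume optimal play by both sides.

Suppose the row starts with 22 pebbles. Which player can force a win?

Classify positions by backward induction: terminal positions (no move available) are L. From any other position, the mover wins iff some move reaches an L.
n=0: no move → L
n=1: no move → L
n=2: no move → L
n=3: W (go to 0, an L position)
n=4: W (go to 1, an L position)
n=5: W (go to 2, an L position)
n=6: W (go to 1, an L position)
n=7: W (go to 2, an L position)
n=8: W (go to 0, an L position)
n=9: W (go to 1, an L position)
n=10: W (go to 2, an L position)
n=11: L (options 8(W), 6(W), 3(W) are all W)
n=12: L (options 9(W), 7(W), 4(W) are all W)
n=13: L (options 10(W), 8(W), 5(W) are all W)
n=14: W (go to 11, an L position)
n=15: W (go to 12, an L position)
n=16: W (go to 13, an L position)
n=17: W (go to 12, an L position)
n=18: W (go to 13, an L position)
n=19: W (go to 11, an L position)
n=20: W (go to 12, an L position)
n=21: W (go to 13, an L position)
n=22: L (options 19(W), 17(W), 14(W) are all W)
Every move from 22 reaches a W position, so the mover loses.

Ben wins.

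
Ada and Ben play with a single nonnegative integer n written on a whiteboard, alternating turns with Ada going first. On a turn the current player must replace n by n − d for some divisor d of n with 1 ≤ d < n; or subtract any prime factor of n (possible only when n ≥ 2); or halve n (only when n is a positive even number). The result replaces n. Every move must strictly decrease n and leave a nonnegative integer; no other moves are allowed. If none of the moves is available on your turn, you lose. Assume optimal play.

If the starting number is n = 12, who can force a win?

Ada wins.

Use the standard recursion: the mover loses at a terminal position; elsewhere, the mover wins exactly when some move hands the opponent an L position.
n=0: no move → L
n=1: no move → L
n=2: W (go to 0, an L position)
n=3: W (go to 0, an L position)
n=4: L (options 2(W), 3(W) are all W)
n=5: W (go to 0, an L position)
n=6: W (go to 4, an L position)
n=7: W (go to 0, an L position)
n=8: W (go to 4, an L position)
n=9: L (options 6(W), 8(W) are all W)
n=10: W (go to 9, an L position)
n=11: W (go to 0, an L position)
n=12: W (go to 9, an L position)
From 12 Ada can move to 9, reaching an L position.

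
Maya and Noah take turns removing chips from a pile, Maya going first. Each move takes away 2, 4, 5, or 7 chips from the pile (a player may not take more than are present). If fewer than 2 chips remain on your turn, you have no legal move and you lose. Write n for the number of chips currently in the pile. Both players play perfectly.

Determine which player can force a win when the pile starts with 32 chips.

Compute win/loss labels from the base case upward. A position with no move is L. Any other position is W if it can reach an L in one move, else L.
n=0: no move → L
n=1: no move → L
n=2: can move to 0, which is L ⇒ W
n=3: can move to 1, which is L ⇒ W
n=4: can move to 0, which is L ⇒ W
n=5: can move to 1, which is L ⇒ W
n=6: can move to 1, which is L ⇒ W
n=7: can move to 0, which is L ⇒ W
n=8: can move to 1, which is L ⇒ W
n=9: moves to 7(W), 5(W), 4(W), 2(W); every one is W ⇒ L
n=10: moves to 8(W), 6(W), 5(W), 3(W); every one is W ⇒ L
n=11: can move to 9, which is L ⇒ W
n=12: can move to 10, which is L ⇒ W
n=13: can move to 9, which is L ⇒ W
n=14: can move to 10, which is L ⇒ W
n=15: can move to 10, which is L ⇒ W
n=16: can move to 9, which is L ⇒ W
n=17: can move to 10, which is L ⇒ W
n=18: moves to 16(W), 14(W), 13(W), 11(W); every one is W ⇒ L
n=19: moves to 17(W), 15(W), 14(W), 12(W); every one is W ⇒ L
n=20: can move to 18, which is L ⇒ W
n=21: can move to 19, which is L ⇒ W
n=22: can move to 18, which is L ⇒ W
n=23: can move to 19, which is L ⇒ W
n=24: can move to 19, which is L ⇒ W
n=25: can move to 18, which is L ⇒ W
n=26: can move to 19, which is L ⇒ W
n=27: moves to 25(W), 23(W), 22(W), 20(W); every one is W ⇒ L
n=28: moves to 26(W), 24(W), 23(W), 21(W); every one is W ⇒ L
n=29: can move to 27, which is L ⇒ W
n=30: can move to 28, which is L ⇒ W
n=31: can move to 27, which is L ⇒ W
n=32: can move to 28, which is L ⇒ W
From 32 Maya can remove 4, leaving 28, reaching an L position.

Maya wins.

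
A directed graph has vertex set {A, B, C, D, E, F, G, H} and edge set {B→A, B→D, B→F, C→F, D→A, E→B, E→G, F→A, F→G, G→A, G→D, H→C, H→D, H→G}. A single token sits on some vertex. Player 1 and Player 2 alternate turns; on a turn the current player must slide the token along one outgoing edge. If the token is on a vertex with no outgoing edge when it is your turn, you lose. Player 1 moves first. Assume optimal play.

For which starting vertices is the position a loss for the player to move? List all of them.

A, C, E

Classify positions by backward induction: terminal positions (no move available) are L. From any other position, the mover wins iff some move reaches an L.
Every edge goes from a vertex to one that appears earlier in the order A, D, G, F, B, C, H, E, so processing vertices in that order labels each vertex after all of its successors.
A: no outgoing edge → L
D: →A(L), so W
G: →A(L), so W
F: →A(L), so W
B: →A(L), so W
C: →F(W) only, which is W, so L
H: →C(L), so W
E: →B(W), G(W) — all W, so L
Reading off the rows marked L gives the requested list; there are 3 such vertices.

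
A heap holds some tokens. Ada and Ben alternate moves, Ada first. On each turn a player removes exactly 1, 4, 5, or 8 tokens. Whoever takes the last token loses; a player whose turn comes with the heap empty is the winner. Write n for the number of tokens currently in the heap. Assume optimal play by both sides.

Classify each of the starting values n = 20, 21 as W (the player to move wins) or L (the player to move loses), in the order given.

Compute win/loss labels from the base case upward. A position with no move is W. Any other position is W if it can reach an L in one move, else L.
n=0: no move; the opponent has just taken the last token and therefore loses → W
n=1: L (sole option 0(W) is W)
n=2: W (go to 1, an L position)
n=3: L (sole option 2(W) is W)
n=4: W (go to 3, an L position)
n=5: W (go to 1, an L position)
n=6: W (go to 1, an L position)
n=7: W (go to 3, an L position)
n=8: W (go to 3, an L position)
n=9: W (go to 1, an L position)
n=10: L (options 9(W), 6(W), 5(W), 2(W) are all W)
n=11: W (go to 10, an L position)
n=12: L (options 11(W), 8(W), 7(W), 4(W) are all W)
n=13: W (go to 12, an L position)
n=14: W (go to 10, an L position)
n=15: W (go to 10, an L position)
n=16: W (go to 12, an L position)
n=17: W (go to 12, an L position)
n=18: W (go to 10, an L position)
n=19: L (options 18(W), 15(W), 14(W), 11(W) are all W)
n=20: W (go to 19, an L position)
n=21: L (options 20(W), 17(W), 16(W), 13(W) are all W)

20: W, 21: L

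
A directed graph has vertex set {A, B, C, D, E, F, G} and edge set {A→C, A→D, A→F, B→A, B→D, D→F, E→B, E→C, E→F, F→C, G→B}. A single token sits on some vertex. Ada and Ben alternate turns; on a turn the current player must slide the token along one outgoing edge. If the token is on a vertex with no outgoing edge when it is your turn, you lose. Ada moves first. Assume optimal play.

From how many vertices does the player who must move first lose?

3

Classify positions by backward induction: terminal positions (no move available) are L. From any other position, the mover wins iff some move reaches an L.
Every edge goes from a vertex to one that appears earlier in the order C, F, D, A, B, E, G, so processing vertices in that order labels each vertex after all of its successors.
C: no outgoing edge → L
F: can move to C, which is L ⇒ W
D: the only move is to F(W), a W ⇒ L
A: can move to D, which is L ⇒ W
B: can move to D, which is L ⇒ W
E: can move to C, which is L ⇒ W
G: the only move is to B(W), a W ⇒ L
The L vertices are C, D, G; that is 3 in all.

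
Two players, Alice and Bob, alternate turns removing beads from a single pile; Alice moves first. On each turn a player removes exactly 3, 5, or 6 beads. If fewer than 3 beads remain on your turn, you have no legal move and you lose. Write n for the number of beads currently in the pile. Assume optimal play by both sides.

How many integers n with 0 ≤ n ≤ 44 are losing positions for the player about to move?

15

Use the standard recursion: the mover loses at a terminal position; elsewhere, the mover wins exactly when some move hands the opponent an L position.
n=0: no move → L
n=1: no move → L
n=2: no move → L
n=3: can move to 0, which is L ⇒ W
n=4: can move to 1, which is L ⇒ W
n=5: can move to 2, which is L ⇒ W
n=6: can move to 1, which is L ⇒ W
n=7: can move to 2, which is L ⇒ W
n=8: can move to 2, which is L ⇒ W
n=9: moves to 6(W), 4(W), 3(W); every one is W ⇒ L
n=10: moves to 7(W), 5(W), 4(W); every one is W ⇒ L
n=11: moves to 8(W), 6(W), 5(W); every one is W ⇒ L
n=12: can move to 9, which is L ⇒ W
n=13: can move to 10, which is L ⇒ W
n=14: can move to 11, which is L ⇒ W
n=15: can move to 10, which is L ⇒ W
n=16: can move to 11, which is L ⇒ W
n=17: can move to 11, which is L ⇒ W
n=18: moves to 15(W), 13(W), 12(W); every one is W ⇒ L
n=19: moves to 16(W), 14(W), 13(W); every one is W ⇒ L
n=20: moves to 17(W), 15(W), 14(W); every one is W ⇒ L
n=21: can move to 18, which is L ⇒ W
n=22: can move to 19, which is L ⇒ W
n=23: can move to 20, which is L ⇒ W
n=24: can move to 19, which is L ⇒ W
n=25: can move to 20, which is L ⇒ W
n=26: can move to 20, which is L ⇒ W
n=27: moves to 24(W), 22(W), 21(W); every one is W ⇒ L
n=28: moves to 25(W), 23(W), 22(W); every one is W ⇒ L
n=29: moves to 26(W), 24(W), 23(W); every one is W ⇒ L
n=30: can move to 27, which is L ⇒ W
n=31: can move to 28, which is L ⇒ W
n=32: can move to 29, which is L ⇒ W
n=33: can move to 28, which is L ⇒ W
n=34: can move to 29, which is L ⇒ W
n=35: can move to 29, which is L ⇒ W
n=36: moves to 33(W), 31(W), 30(W); every one is W ⇒ L
n=37: moves to 34(W), 32(W), 31(W); every one is W ⇒ L
n=38: moves to 35(W), 33(W), 32(W); every one is W ⇒ L
n=39: can move to 36, which is L ⇒ W
n=40: can move to 37, which is L ⇒ W
n=41: can move to 38, which is L ⇒ W
n=42: can move to 37, which is L ⇒ W
n=43: can move to 38, which is L ⇒ W
n=44: can move to 38, which is L ⇒ W
L entries with 0 ≤ n ≤ 44: n = 0, 1, 2, 9, 10, 11, 18, 19, 20, 27, 28, 29, 36, 37, 38; that makes 15.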